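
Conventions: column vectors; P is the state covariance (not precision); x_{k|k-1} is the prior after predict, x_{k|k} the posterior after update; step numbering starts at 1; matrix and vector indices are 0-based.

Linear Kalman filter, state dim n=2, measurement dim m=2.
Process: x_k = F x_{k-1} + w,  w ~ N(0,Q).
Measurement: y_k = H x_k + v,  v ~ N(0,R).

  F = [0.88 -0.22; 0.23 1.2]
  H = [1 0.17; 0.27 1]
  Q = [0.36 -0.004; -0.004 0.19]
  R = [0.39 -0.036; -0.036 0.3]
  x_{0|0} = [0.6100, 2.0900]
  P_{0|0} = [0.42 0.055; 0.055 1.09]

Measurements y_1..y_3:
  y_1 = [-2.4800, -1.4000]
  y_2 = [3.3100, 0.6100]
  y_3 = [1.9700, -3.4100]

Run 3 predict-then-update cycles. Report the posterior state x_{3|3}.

x_post = [1.7826, -2.2749]

step 1: x^-=[0.0770, 2.6483]  P^-=[0.7167 -0.1515; -0.1515 1.8122]  S=[1.1076 0.3072; 0.3072 2.0826]  K=[0.6446 -0.0749; -0.0985 0.8650]  nu=[-3.0072, -4.0691]  x^+=[-1.5568, -0.5754]  P^+=[0.2745 -0.1198; -0.1198 0.2954]
step 2: x^-=[-1.2434, -1.0485]  P^-=[0.6332 -0.1469; -0.1469 0.5638]  S=[0.9896 0.0772; 0.0772 0.8306]  K=[0.6169 -0.0283; -0.1015 0.6404]  nu=[4.7316, 1.9942]  x^+=[1.6189, -0.2517]  P^+=[0.2587 -0.1005; -0.1005 0.2229]
step 3: x^-=[1.4800, 0.0703]  P^-=[0.6101 -0.1116; -0.1116 0.4692]  S=[0.9757 0.0918; 0.0918 0.7534]  K=[0.6061 -0.0033; -0.0884 0.5935]  nu=[0.4780, -3.8799]  x^+=[1.7826, -2.2749]  P^+=[0.2520 -0.0908; -0.0908 0.2058]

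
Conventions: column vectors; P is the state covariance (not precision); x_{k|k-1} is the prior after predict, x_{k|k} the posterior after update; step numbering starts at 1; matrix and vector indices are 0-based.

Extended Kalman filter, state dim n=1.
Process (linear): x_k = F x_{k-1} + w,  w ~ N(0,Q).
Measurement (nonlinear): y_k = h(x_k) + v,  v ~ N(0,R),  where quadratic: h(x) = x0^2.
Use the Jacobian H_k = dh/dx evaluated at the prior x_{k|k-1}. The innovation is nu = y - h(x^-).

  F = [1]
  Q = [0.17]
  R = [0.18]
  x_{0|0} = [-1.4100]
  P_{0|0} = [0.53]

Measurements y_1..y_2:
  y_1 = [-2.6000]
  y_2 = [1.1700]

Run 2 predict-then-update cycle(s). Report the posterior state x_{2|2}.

x_post = [0.5280]

step 1: x^-=[-1.4100]  P^-=[0.7000]  H_jac=[-2.8200]  S=[5.7467]  K=[-0.3435]  nu=[-4.5881]  x^+=[0.1660]  P^+=[0.0219]
step 2: x^-=[0.1660]  P^-=[0.1919]  H_jac=[0.3320]  S=[0.2012]  K=[0.3168]  nu=[1.1424]  x^+=[0.5280]  P^+=[0.1717]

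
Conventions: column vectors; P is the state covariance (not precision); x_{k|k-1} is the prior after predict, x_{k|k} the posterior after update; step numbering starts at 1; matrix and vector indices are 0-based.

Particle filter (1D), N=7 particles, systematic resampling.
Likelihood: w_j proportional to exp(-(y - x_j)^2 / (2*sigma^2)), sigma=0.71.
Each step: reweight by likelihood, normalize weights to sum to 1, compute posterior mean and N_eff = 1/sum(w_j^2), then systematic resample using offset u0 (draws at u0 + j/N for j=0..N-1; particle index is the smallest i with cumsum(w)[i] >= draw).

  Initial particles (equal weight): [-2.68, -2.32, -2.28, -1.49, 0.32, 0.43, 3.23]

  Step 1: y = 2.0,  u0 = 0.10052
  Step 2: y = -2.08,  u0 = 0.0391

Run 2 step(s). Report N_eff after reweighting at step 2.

N_eff = 2.7958

step 1: w=[0.0000, 0.0000, 0.0000, 0.0000, 0.1642, 0.2341, 0.6017]  mean=2.0968  Neff=2.2531  idx=[4, 5, 5, 6, 6, 6, 6]
step 2: w=[0.4607, 0.2696, 0.2696, 0.0000, 0.0000, 0.0000, 0.0000]  mean=0.3793  Neff=2.7958  idx=[0, 0, 0, 1, 1, 2, 2]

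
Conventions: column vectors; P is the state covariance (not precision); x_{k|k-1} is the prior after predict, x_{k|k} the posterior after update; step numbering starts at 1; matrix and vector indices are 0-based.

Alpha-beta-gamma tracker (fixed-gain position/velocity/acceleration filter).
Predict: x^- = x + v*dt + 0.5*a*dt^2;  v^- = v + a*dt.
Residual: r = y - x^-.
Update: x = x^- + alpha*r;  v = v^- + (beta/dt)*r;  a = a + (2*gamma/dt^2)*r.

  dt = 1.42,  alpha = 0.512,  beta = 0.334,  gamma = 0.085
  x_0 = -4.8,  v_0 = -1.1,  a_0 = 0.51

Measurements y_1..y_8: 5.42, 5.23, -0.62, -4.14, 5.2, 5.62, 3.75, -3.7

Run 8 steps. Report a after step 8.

step 1: x_pred=-5.8478  r=11.2678  x^+=-0.0787  v^+=2.2745  a^+=1.4600
step 2: x_pred=4.6231  r=0.6069  x^+=4.9338  v^+=4.4904  a^+=1.5111
step 3: x_pred=12.8338  r=-13.4538  x^+=5.9454  v^+=3.4718  a^+=0.3769
step 4: x_pred=11.2553  r=-15.3953  x^+=3.3729  v^+=0.3858  a^+=-0.9211
step 5: x_pred=2.9921  r=2.2079  x^+=4.1225  v^+=-0.4028  a^+=-0.7349
step 6: x_pred=2.8096  r=2.8104  x^+=4.2485  v^+=-0.7854  a^+=-0.4980
step 7: x_pred=2.6312  r=1.1188  x^+=3.2040  v^+=-1.2294  a^+=-0.4037
step 8: x_pred=1.0513  r=-4.7513  x^+=-1.3814  v^+=-2.9202  a^+=-0.8042

a_post = -0.8042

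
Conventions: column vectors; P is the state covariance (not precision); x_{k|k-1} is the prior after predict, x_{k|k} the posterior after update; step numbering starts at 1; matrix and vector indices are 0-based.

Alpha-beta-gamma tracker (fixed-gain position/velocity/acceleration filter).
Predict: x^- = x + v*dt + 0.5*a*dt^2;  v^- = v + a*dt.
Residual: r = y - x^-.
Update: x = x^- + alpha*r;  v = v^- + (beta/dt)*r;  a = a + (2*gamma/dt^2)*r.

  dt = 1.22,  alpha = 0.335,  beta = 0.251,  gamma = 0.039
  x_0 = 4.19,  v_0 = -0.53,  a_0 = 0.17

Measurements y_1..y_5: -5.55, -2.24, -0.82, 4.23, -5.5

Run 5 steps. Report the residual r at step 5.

step 1: x_pred=3.6699  r=-9.2199  x^+=0.5812  v^+=-2.2195  a^+=-0.3132
step 2: x_pred=-2.3596  r=0.1196  x^+=-2.3195  v^+=-2.5769  a^+=-0.3069
step 3: x_pred=-5.6918  r=4.8718  x^+=-4.0598  v^+=-1.9491  a^+=-0.0516
step 4: x_pred=-6.4760  r=10.7060  x^+=-2.8895  v^+=0.1906  a^+=0.5095
step 5: x_pred=-2.2778  r=-3.2222  x^+=-3.3572  v^+=0.1492  a^+=0.3406

resid = -3.2222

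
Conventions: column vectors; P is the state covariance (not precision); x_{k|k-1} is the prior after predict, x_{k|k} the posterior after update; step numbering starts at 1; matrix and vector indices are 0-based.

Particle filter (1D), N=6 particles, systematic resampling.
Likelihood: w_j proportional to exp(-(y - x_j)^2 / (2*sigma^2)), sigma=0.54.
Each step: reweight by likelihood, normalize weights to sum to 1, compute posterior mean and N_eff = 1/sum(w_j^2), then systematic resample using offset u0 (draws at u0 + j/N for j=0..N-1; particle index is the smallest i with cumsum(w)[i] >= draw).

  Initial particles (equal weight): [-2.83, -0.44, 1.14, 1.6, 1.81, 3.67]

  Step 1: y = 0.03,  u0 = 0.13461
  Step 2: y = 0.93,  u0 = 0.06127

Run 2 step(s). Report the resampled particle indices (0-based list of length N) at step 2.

step 1: w=[0.0000, 0.8304, 0.1466, 0.0177, 0.0053, 0.0000]  mean=-0.1603  Neff=1.4058  idx=[1, 1, 1, 1, 1, 2]
step 2: w=[0.0355, 0.0355, 0.0355, 0.0355, 0.0355, 0.8225]  mean=0.8595  Neff=1.4646  idx=[1, 5, 5, 5, 5, 5]

resampled_idx = [1, 5, 5, 5, 5, 5]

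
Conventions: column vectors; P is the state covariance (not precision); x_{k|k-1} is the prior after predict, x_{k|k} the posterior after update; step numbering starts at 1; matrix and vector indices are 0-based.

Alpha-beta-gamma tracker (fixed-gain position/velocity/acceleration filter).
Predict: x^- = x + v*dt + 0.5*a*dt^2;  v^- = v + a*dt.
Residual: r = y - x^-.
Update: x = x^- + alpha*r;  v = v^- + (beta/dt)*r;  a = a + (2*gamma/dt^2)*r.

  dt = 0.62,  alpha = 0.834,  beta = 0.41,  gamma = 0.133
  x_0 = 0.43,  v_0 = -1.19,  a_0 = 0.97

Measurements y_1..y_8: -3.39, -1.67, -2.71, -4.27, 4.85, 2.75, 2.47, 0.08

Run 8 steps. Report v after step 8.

v_post = 0.0816

step 1: x_pred=-0.1214  r=-3.2686  x^+=-2.8474  v^+=-2.7501  a^+=-1.2919
step 2: x_pred=-4.8008  r=3.1308  x^+=-2.1897  v^+=-1.4807  a^+=0.8746
step 3: x_pred=-2.9397  r=0.2297  x^+=-2.7481  v^+=-0.7866  a^+=1.0335
step 4: x_pred=-3.0372  r=-1.2328  x^+=-4.0654  v^+=-0.9611  a^+=0.1804
step 5: x_pred=-4.6265  r=9.4765  x^+=3.2769  v^+=5.4175  a^+=6.7381
step 6: x_pred=7.9308  r=-5.1808  x^+=3.6100  v^+=6.1691  a^+=3.1530
step 7: x_pred=8.0409  r=-5.5709  x^+=3.3948  v^+=4.4400  a^+=-0.7020
step 8: x_pred=6.0126  r=-5.9326  x^+=1.0648  v^+=0.0816  a^+=-4.8073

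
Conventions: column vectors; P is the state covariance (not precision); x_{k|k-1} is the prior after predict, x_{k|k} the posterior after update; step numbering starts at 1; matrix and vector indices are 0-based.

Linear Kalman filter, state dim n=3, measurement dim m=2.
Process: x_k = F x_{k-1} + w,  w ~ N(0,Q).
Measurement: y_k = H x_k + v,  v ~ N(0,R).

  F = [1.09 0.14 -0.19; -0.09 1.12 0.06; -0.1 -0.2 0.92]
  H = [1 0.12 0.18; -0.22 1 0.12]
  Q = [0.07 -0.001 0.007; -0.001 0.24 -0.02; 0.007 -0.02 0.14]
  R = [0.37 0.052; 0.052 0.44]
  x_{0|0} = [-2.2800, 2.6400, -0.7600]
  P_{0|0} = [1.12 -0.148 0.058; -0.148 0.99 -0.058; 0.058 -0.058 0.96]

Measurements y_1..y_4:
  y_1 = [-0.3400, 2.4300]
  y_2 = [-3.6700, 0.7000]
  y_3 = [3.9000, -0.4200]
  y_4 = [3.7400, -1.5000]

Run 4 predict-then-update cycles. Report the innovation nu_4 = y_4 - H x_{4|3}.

step 1: x^-=[-1.9712, 3.1164, -0.9992]  P^-=[1.3886 -0.1288 -0.2267; -0.1288 1.5158 -0.2290; -0.2267 -0.2290 1.0081]  S=[1.6907 -0.2379; -0.2379 2.0512]  K=[0.7689 -0.1358; 0.1129 0.7525; -0.0478 -0.0339]  nu=[1.4371, -1.0002]  x^+=[-0.7304, 2.5261, -1.0340]  P^+=[0.3014 0.0680 -0.1787; 0.0680 0.3732 -0.1770; -0.1787 -0.1770 1.0027]
step 2: x^-=[-0.2460, 2.8329, -1.3834]  P^-=[0.5758 0.1201 -0.4394; 0.1201 0.6786 -0.2163; -0.4394 -0.2163 1.1073]  S=[0.8528 0.0702; 0.0702 1.0808]  K=[0.6072 -0.0943; 0.1437 0.5700; -0.3147 0.0327]  nu=[-3.5149, -2.0210]  x^+=[-2.1895, 1.1756, -0.3433]  P^+=[0.2599 0.0804 -0.2766; 0.0804 0.2983 -0.1856; -0.2766 -0.1856 1.0232]
step 3: x^-=[-2.1568, 1.4932, -0.3320]  P^-=[0.5706 0.1209 -0.5408; 0.1209 0.5817 -0.2000; -0.5408 -0.2000 1.1430]  S=[0.8117 0.0563; 0.0563 0.9932]  K=[0.6082 -0.1045; 0.1541 0.5261; -0.4481 0.0819]  nu=[5.9374, -2.3478]  x^+=[1.6993, 1.1731, -3.1848]  P^+=[0.2667 0.0823 -0.3166; 0.0823 0.2785 -0.1742; -0.3166 -0.1742 0.9775]
step 4: x^-=[2.6216, 0.9699, -3.3346]  P^-=[0.5931 0.1143 -0.5724; 0.1143 0.5584 -0.1831; -0.5724 -0.1831 1.1068]  S=[0.8205 0.0421; 0.0421 0.9791]  K=[0.6198 -0.1133; 0.1544 0.5156; -0.4866 0.0982]  nu=[1.6022, -1.4930]  x^+=[3.7840, 0.4474, -4.2609]  P^+=[0.2712 0.0803 -0.3189; 0.0803 0.2719 -0.1611; -0.3189 -0.1611 0.9071]

innov = [1.6022, -1.4930]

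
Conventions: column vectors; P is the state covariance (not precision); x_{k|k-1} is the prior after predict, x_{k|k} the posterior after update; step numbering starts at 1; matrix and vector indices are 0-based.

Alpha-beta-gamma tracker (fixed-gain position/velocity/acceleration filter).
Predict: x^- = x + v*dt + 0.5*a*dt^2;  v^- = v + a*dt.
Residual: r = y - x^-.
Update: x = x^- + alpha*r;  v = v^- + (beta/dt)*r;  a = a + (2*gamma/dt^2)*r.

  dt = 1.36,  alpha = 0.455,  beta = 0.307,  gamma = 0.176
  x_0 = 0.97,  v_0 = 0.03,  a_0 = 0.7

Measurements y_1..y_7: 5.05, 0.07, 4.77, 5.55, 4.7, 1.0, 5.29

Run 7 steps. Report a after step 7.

a_post = -0.1581

step 1: x_pred=1.6582  r=3.3918  x^+=3.2014  v^+=1.7477  a^+=1.3455
step 2: x_pred=6.8226  r=-6.7526  x^+=3.7502  v^+=2.0532  a^+=0.0604
step 3: x_pred=6.5984  r=-1.8284  x^+=5.7665  v^+=1.7227  a^+=-0.2876
step 4: x_pred=7.8434  r=-2.2934  x^+=6.7999  v^+=0.8139  a^+=-0.7240
step 5: x_pred=7.2372  r=-2.5372  x^+=6.0828  v^+=-0.7435  a^+=-1.2069
step 6: x_pred=3.9555  r=-2.9555  x^+=2.6107  v^+=-3.0520  a^+=-1.7693
step 7: x_pred=-3.1763  r=8.4663  x^+=0.6759  v^+=-3.5472  a^+=-0.1581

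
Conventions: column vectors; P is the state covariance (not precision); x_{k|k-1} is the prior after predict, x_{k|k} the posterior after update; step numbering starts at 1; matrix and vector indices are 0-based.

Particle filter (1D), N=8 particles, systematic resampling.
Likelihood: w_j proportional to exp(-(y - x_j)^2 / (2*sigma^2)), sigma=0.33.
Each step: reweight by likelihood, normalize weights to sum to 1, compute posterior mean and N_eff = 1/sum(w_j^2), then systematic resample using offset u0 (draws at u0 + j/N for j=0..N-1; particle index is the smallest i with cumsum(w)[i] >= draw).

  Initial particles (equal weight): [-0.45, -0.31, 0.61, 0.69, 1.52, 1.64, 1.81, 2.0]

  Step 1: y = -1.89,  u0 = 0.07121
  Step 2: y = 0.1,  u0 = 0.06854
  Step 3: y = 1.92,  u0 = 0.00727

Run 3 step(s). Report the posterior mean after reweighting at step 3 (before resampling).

post_mean = -0.3289

step 1: w=[0.8745, 0.1255, 0.0000, 0.0000, 0.0000, 0.0000, 0.0000, 0.0000]  mean=-0.4324  Neff=1.2813  idx=[0, 0, 0, 0, 0, 0, 0, 1]
step 2: w=[0.1129, 0.1129, 0.1129, 0.1129, 0.1129, 0.1129, 0.1129, 0.2094]  mean=-0.4207  Neff=7.5113  idx=[0, 1, 2, 3, 5, 6, 7, 7]
step 3: w=[0.0225, 0.0225, 0.0225, 0.0225, 0.0225, 0.0225, 0.4325, 0.4325]  mean=-0.3289  Neff=2.6509  idx=[0, 5, 6, 6, 6, 7, 7, 7]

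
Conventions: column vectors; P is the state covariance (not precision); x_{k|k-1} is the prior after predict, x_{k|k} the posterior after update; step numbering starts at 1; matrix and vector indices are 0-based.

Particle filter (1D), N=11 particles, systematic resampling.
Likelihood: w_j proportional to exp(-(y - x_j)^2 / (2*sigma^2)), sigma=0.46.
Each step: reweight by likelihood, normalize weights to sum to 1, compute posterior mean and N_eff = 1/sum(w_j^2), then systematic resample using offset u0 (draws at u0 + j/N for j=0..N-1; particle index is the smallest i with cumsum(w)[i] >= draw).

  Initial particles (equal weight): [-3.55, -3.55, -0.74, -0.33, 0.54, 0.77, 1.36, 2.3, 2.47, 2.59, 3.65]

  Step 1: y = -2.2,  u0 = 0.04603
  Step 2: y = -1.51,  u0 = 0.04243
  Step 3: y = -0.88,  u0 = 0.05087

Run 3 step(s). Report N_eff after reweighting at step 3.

step 1: w=[0.3999, 0.3999, 0.1926, 0.0076, 0.0000, 0.0000, 0.0000, 0.0000, 0.0000, 0.0000, 0.0000]  mean=-2.9841  Neff=2.8016  idx=[0, 0, 0, 0, 1, 1, 1, 1, 1, 2, 2]
step 2: w=[0.0001, 0.0001, 0.0001, 0.0001, 0.0001, 0.0001, 0.0001, 0.0001, 0.0001, 0.4995, 0.4995]  mean=-0.7427  Neff=2.0039  idx=[9, 9, 9, 9, 9, 9, 10, 10, 10, 10, 10]
step 3: w=[0.0909, 0.0909, 0.0909, 0.0909, 0.0909, 0.0909, 0.0909, 0.0909, 0.0909, 0.0909, 0.0909]  mean=-0.7400  Neff=11.0000  idx=[0, 1, 2, 3, 4, 5, 6, 7, 8, 9, 10]

N_eff = 11.0000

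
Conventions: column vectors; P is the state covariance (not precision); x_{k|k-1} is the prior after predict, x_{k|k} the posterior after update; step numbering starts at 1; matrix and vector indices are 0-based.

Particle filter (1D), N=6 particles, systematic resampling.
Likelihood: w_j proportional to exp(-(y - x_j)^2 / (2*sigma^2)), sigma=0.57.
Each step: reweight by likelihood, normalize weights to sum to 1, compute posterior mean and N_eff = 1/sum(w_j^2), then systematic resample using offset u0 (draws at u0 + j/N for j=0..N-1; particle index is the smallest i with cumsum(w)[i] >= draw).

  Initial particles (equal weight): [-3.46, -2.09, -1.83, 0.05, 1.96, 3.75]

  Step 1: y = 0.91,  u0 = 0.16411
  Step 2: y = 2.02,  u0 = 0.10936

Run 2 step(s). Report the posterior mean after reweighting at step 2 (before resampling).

step 1: w=[0.0000, 0.0000, 0.0000, 0.6361, 0.3639, 0.0000]  mean=0.7450  Neff=1.8621  idx=[3, 3, 3, 4, 4, 4]
step 2: w=[0.0009, 0.0009, 0.0009, 0.3325, 0.3325, 0.3325]  mean=1.9551  Neff=3.0154  idx=[3, 3, 4, 4, 5, 5]

post_mean = 1.9551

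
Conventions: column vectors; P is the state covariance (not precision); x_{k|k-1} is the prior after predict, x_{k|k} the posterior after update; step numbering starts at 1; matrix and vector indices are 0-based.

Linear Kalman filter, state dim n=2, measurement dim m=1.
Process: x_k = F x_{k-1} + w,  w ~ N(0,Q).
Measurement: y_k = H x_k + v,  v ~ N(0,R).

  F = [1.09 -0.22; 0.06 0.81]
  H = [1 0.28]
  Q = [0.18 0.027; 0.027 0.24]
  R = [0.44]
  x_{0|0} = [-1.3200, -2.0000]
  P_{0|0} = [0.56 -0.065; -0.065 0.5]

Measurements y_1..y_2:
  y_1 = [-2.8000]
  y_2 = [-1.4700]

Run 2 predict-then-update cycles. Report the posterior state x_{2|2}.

step 1: x^-=[-0.9988, -1.6992]  P^-=[0.9007 -0.0820; -0.0820 0.5637]  S=[1.3390]  K=[0.6555; 0.0566]  nu=[-1.3254]  x^+=[-1.8677, -1.7743]  P^+=[0.3253 -0.1317; -0.1317 0.5595]
step 2: x^-=[-1.6454, -1.5492]  P^-=[0.6568 -0.1660; -0.1660 0.5954]  S=[1.0505]  K=[0.5810; 0.0007]  nu=[0.6092]  x^+=[-1.2915, -1.5488]  P^+=[0.3022 -0.1664; -0.1664 0.5954]

x_post = [-1.2915, -1.5488]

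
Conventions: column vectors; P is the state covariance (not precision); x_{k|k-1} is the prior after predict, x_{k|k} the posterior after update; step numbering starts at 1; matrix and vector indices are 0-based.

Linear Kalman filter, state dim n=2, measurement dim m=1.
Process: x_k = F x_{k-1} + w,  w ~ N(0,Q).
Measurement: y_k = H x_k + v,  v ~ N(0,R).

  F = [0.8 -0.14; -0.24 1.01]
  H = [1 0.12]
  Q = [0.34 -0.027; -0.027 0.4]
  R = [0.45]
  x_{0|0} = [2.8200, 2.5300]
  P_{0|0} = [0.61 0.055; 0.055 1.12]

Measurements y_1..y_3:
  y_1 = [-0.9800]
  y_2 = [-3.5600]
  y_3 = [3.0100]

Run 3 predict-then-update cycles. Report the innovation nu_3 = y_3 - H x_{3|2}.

innov = [4.8328]

step 1: x^-=[1.9018, 1.8785]  P^-=[0.7400 -0.2562; -0.2562 1.5510]  S=[1.1509]  K=[0.6163; -0.0609]  nu=[-3.1072]  x^+=[-0.0132, 2.0677]  P^+=[0.3029 -0.2130; -0.2130 1.5467]
step 2: x^-=[-0.3000, 2.0916]  P^-=[0.6119 -0.4831; -0.4831 2.0985]  S=[0.9762]  K=[0.5674; -0.2370]  nu=[-3.5110]  x^+=[-2.2923, 2.9235]  P^+=[0.2976 -0.3519; -0.3519 2.0437]
step 3: x^-=[-2.2431, 3.5029]  P^-=[0.6493 -0.6693; -0.6693 2.6725]  S=[0.9772]  K=[0.5823; -0.3567]  nu=[4.8328]  x^+=[0.5710, 1.7791]  P^+=[0.3180 -0.4663; -0.4663 2.5482]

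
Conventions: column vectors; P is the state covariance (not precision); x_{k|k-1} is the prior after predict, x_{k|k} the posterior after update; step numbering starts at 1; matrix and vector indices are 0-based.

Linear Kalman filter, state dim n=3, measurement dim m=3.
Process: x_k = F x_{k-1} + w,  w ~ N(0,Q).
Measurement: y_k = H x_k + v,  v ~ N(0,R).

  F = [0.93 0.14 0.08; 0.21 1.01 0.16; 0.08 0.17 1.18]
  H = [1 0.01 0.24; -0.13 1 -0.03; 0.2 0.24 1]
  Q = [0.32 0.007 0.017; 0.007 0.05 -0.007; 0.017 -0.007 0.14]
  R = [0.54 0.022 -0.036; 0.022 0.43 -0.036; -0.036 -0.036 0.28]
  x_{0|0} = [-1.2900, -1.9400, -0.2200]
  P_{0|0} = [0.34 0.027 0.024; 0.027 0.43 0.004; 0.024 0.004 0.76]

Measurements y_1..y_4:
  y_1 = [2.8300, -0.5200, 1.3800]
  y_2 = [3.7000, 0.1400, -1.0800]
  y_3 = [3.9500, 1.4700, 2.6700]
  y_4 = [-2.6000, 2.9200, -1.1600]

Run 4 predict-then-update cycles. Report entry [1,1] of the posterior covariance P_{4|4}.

P_post[1,1] = 0.1419

step 1: x^-=[-1.4889, -2.2655, -0.6926]  P^-=[0.6380 0.1745 0.1561; 0.1745 0.5375 0.2303; 0.1561 0.2303 1.2197]  S=[1.3279 0.1555 0.6070; 0.1555 0.9214 0.2767; 0.6070 0.2767 1.7459]  K=[0.5047 0.0060 0.0100; 0.0611 0.5034 0.1248; -0.0007 -0.0382 0.7544]  nu=[4.5078, 1.5312, 2.9141]  x^+=[0.8248, -0.8558, 1.4444]  P^+=[0.2924 0.0488 -0.0858; 0.0488 0.2182 -0.0475; -0.0858 -0.0475 0.2412]
step 2: x^-=[0.7628, -0.4601, 1.6249]  P^-=[0.5776 0.1262 -0.0282; 0.1262 0.2913 0.0063; -0.0282 0.0063 0.4501]  S=[1.1326 0.0759 0.1897; 0.0759 0.6980 0.0368; 0.1897 0.0368 0.7739]  K=[0.4991 0.0187 0.0288; 0.0740 0.3805 0.0949; -0.0250 -0.0331 0.5840]  nu=[2.5518, 0.7480, -2.7470]  x^+=[1.9712, -0.2474, -0.0681]  P^+=[0.2877 0.0530 -0.0808; 0.0530 0.1675 -0.0406; -0.0808 -0.0406 0.1915]
step 3: x^-=[1.7932, 0.1531, 0.0353]  P^-=[0.5742 0.1231 -0.0270; 0.1231 0.2424 -0.0016; -0.0270 -0.0016 0.3833]  S=[1.1258 0.0712 0.1727; 0.0712 0.6503 0.0186; 0.1727 0.0186 0.7004]  K=[0.4973 0.0200 0.0443; 0.0763 0.3373 0.0881; -0.0243 -0.0277 0.5456]  nu=[2.1468, 1.5510, 2.2393]  x^+=[2.9911, 1.0374, 1.1620]  P^+=[0.2851 0.0527 -0.0759; 0.0527 0.1493 -0.0366; -0.0759 -0.0366 0.1786]
step 4: x^-=[3.0199, 1.8618, 1.7869]  P^-=[0.5723 0.1208 -0.0227; 0.1208 0.2249 -0.0011; -0.0227 -0.0011 0.3673]  S=[1.1249 0.0690 0.1725; 0.0690 0.6334 0.0145; 0.1725 0.0145 0.6851]  K=[0.4959 0.0192 0.0509; 0.0763 0.3200 0.0865; -0.0224 -0.0242 0.5352]  nu=[-6.0674, 1.5044, -3.9977]  x^+=[-0.1639, 1.5347, -0.2531]  P^+=[0.2835 0.0520 -0.0735; 0.0520 0.1419 -0.0345; -0.0735 -0.0345 0.1745]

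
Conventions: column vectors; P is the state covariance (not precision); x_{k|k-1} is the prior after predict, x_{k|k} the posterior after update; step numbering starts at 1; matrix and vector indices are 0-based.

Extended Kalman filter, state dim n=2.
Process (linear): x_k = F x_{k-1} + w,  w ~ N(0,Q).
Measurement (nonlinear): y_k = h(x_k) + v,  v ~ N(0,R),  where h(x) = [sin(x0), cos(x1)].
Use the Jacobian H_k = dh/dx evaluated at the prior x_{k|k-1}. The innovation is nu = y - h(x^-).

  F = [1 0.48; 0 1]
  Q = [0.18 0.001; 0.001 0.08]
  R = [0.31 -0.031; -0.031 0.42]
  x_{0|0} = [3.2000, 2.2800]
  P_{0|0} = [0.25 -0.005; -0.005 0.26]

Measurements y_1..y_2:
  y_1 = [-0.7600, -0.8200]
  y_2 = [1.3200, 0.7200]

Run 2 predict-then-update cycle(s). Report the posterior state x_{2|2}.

x_post = [6.7460, 2.0691]

step 1: x^-=[4.2944, 2.2800]  P^-=[0.4851 0.1208; 0.1208 0.3400]  H_jac=[-0.4059 0.0000; 0.0000 -0.7589]  S=[0.3899 0.0062; 0.0062 0.6158]  K=[-0.5027 -0.1438; -0.1191 -0.4178]  nu=[0.1539, -0.1688]  x^+=[4.2413, 2.3322]  P^+=[0.3729 0.0590; 0.0590 0.2264]
step 2: x^-=[5.3607, 2.3322]  P^-=[0.6618 0.1687; 0.1687 0.3064]  H_jac=[0.6039 0.0000; 0.0000 -0.7239]  S=[0.5513 -0.1047; -0.1047 0.5805]  K=[0.7092 -0.0824; 0.1162 -0.3610]  nu=[2.1171, 1.4099]  x^+=[6.7460, 2.0691]  P^+=[0.3683 0.0782; 0.0782 0.2145]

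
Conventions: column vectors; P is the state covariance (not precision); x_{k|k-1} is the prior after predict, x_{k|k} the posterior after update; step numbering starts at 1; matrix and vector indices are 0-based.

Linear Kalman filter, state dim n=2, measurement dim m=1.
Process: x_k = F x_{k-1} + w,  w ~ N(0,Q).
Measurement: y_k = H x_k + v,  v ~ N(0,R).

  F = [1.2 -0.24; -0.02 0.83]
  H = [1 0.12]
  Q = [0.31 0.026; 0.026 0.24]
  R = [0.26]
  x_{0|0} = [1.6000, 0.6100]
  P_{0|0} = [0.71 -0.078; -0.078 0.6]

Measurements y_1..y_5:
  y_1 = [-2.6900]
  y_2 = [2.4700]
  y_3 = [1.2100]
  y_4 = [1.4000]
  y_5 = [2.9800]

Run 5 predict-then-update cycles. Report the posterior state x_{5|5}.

x_post = [2.6504, -0.2325]

step 1: x^-=[1.7736, 0.4743]  P^-=[1.4119 -0.1886; -0.1886 0.6562]  S=[1.6361]  K=[0.8491; -0.0672]  nu=[-4.5205]  x^+=[-2.0650, 0.7779]  P^+=[0.2322 -0.0953; -0.0953 0.6488]
step 2: x^-=[-2.6646, 0.6870]  P^-=[0.7367 -0.2042; -0.2042 0.6902]  S=[0.9576]  K=[0.7437; -0.1268]  nu=[5.0522]  x^+=[1.0927, 0.0465]  P^+=[0.2070 -0.1139; -0.1139 0.6749]
step 3: x^-=[1.3001, 0.0167]  P^-=[0.7126 -0.2274; -0.2274 0.7088]  S=[0.9283]  K=[0.7383; -0.1534]  nu=[-0.0921]  x^+=[1.2321, 0.0309]  P^+=[0.2066 -0.1223; -0.1223 0.6869]
step 4: x^-=[1.4711, 0.0010]  P^-=[0.7176 -0.2382; -0.2382 0.7174]  S=[0.9307]  K=[0.7403; -0.1634]  nu=[-0.0712]  x^+=[1.4184, 0.0126]  P^+=[0.2075 -0.1256; -0.1256 0.6925]
step 5: x^-=[1.6990, -0.0179]  P^-=[0.7211 -0.2426; -0.2426 0.7213]  S=[0.9332]  K=[0.7415; -0.1672]  nu=[1.2831]  x^+=[2.6504, -0.2325]  P^+=[0.2080 -0.1269; -0.1269 0.6952]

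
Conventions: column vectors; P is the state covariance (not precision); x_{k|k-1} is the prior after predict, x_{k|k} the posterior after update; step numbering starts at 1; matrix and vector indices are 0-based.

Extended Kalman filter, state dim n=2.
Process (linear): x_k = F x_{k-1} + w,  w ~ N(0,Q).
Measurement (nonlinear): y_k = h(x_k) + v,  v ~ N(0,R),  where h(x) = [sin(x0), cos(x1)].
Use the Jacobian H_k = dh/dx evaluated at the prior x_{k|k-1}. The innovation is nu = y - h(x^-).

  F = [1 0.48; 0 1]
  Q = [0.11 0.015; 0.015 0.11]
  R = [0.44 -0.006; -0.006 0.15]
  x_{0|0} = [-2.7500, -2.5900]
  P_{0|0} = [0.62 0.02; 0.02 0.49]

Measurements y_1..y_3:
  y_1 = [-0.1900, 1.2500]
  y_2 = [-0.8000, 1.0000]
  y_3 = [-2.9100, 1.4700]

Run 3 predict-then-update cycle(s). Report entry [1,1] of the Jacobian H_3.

step 1: x^-=[-3.9932, -2.5900]  P^-=[0.8621 0.2702; 0.2702 0.6000]  H_jac=[-0.6588 0.0000; 0.0000 0.5240]  S=[0.8141 -0.0993; -0.0993 0.3148]  K=[-0.6684 0.2390; -0.1007 0.9671]  nu=[-0.9423, 2.1017]  x^+=[-2.8610, -0.4625]  P^+=[0.4486 0.0761; 0.0761 0.2780]
step 2: x^-=[-3.0830, -0.4625]  P^-=[0.6957 0.2245; 0.2245 0.3880]  H_jac=[-0.9983 0.0000; 0.0000 0.4462]  S=[1.1333 -0.1060; -0.1060 0.2272]  K=[-0.5977 0.1620; -0.1323 0.7001]  nu=[-0.7414, 0.1051]  x^+=[-2.6228, -0.2909]  P^+=[0.2644 0.0625; 0.0625 0.2371]
step 3: x^-=[-2.7625, -0.2909]  P^-=[0.4890 0.1913; 0.1913 0.3471]  H_jac=[-0.9290 0.0000; 0.0000 0.2868]  S=[0.8620 -0.0570; -0.0570 0.1786]  K=[-0.5176 0.1421; -0.1730 0.5024]  nu=[-2.5399, 0.5120]  x^+=[-1.3750, 0.4057]  P^+=[0.2461 0.0852; 0.0852 0.2664]

H_jac[1,1] = 0.2868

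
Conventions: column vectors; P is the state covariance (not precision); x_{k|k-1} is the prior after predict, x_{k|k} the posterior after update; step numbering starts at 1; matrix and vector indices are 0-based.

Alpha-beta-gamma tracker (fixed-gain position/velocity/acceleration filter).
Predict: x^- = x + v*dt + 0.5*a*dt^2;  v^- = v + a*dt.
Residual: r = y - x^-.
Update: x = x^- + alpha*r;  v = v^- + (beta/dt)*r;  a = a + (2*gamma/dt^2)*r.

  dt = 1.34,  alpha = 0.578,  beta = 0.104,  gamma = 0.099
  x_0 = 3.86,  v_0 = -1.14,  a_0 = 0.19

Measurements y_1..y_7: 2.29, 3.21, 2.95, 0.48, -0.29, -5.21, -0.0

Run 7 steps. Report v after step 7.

step 1: x_pred=2.5030  r=-0.2130  x^+=2.3799  v^+=-0.9019  a^+=0.1665
step 2: x_pred=1.3208  r=1.8892  x^+=2.4128  v^+=-0.5322  a^+=0.3748
step 3: x_pred=2.0362  r=0.9138  x^+=2.5644  v^+=0.0410  a^+=0.4756
step 4: x_pred=3.0463  r=-2.5663  x^+=1.5630  v^+=0.4792  a^+=0.1926
step 5: x_pred=2.3780  r=-2.6680  x^+=0.8359  v^+=0.5302  a^+=-0.1016
step 6: x_pred=1.4552  r=-6.6652  x^+=-2.3973  v^+=-0.1232  a^+=-0.8365
step 7: x_pred=-3.3135  r=3.3135  x^+=-1.3983  v^+=-0.9870  a^+=-0.4712

v_post = -0.9870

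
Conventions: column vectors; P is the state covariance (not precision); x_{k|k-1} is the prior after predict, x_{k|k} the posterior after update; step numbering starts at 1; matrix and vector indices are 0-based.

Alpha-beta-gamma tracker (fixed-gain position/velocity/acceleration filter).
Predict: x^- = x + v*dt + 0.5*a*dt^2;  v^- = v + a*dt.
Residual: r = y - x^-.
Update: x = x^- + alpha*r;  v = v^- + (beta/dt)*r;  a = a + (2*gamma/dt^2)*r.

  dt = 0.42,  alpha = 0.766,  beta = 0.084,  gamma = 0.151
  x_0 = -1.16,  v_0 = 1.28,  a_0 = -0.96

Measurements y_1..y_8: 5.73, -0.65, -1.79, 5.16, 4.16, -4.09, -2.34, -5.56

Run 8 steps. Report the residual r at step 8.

step 1: x_pred=-0.7071  r=6.4371  x^+=4.2237  v^+=2.1642  a^+=10.0604
step 2: x_pred=6.0200  r=-6.6700  x^+=0.9108  v^+=5.0556  a^+=-1.3588
step 3: x_pred=2.9143  r=-4.7043  x^+=-0.6892  v^+=3.5440  a^+=-9.4126
step 4: x_pred=-0.0309  r=5.1909  x^+=3.9453  v^+=0.6289  a^+=-0.5257
step 5: x_pred=4.1631  r=-0.0031  x^+=4.1607  v^+=0.4075  a^+=-0.5310
step 6: x_pred=4.2850  r=-8.3750  x^+=-2.1302  v^+=-1.4905  a^+=-14.8692
step 7: x_pred=-4.0677  r=1.7277  x^+=-2.7443  v^+=-7.3901  a^+=-11.9113
step 8: x_pred=-6.8987  r=1.3387  x^+=-5.8733  v^+=-12.1251  a^+=-9.6194

resid = 1.3387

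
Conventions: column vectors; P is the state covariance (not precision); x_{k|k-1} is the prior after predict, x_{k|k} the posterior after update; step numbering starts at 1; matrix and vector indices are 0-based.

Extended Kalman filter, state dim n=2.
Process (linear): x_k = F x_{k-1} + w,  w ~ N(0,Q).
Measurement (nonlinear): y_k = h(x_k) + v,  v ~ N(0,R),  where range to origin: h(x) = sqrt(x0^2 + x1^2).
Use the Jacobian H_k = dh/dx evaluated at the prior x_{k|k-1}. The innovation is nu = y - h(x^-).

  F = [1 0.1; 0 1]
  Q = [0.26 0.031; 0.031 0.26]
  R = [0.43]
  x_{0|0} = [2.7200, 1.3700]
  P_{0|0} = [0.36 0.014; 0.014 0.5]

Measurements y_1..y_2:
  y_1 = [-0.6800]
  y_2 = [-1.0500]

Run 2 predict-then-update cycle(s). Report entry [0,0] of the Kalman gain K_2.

K[0,0] = 0.5614

step 1: x^-=[2.8570, 1.3700]  P^-=[0.6278 0.0950; 0.0950 0.7600]  H_jac=[0.9017 0.4324]  S=[1.1566]  K=[0.5250; 0.3582]  nu=[-3.8485]  x^+=[0.8367, -0.0085]  P^+=[0.3091 -0.1225; -0.1225 0.6116]
step 2: x^-=[0.8359, -0.0085]  P^-=[0.5507 -0.0303; -0.0303 0.8716]  H_jac=[0.9999 -0.0101]  S=[0.9813]  K=[0.5614; -0.0399]  nu=[-1.8859]  x^+=[-0.2230, 0.0667]  P^+=[0.2414 -0.0083; -0.0083 0.8701]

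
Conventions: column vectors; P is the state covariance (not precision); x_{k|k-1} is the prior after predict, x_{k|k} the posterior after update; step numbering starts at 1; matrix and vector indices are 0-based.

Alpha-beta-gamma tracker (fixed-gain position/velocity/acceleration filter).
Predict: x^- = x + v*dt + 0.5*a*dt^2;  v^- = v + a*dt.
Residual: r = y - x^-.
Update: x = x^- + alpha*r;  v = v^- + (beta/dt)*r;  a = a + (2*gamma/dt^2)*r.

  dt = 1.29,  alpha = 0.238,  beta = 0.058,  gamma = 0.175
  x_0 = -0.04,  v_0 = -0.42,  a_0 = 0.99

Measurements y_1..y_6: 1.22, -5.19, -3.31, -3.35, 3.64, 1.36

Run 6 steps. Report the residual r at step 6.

resid = 10.3669

step 1: x_pred=0.2419  r=0.9781  x^+=0.4747  v^+=0.9011  a^+=1.1957
step 2: x_pred=2.6320  r=-7.8220  x^+=0.7704  v^+=2.0919  a^+=-0.4494
step 3: x_pred=3.0949  r=-6.4049  x^+=1.5705  v^+=1.2241  a^+=-1.7965
step 4: x_pred=1.6548  r=-5.0048  x^+=0.4637  v^+=-1.3185  a^+=-2.8492
step 5: x_pred=-3.6078  r=7.2478  x^+=-1.8828  v^+=-4.6680  a^+=-1.3248
step 6: x_pred=-9.0069  r=10.3669  x^+=-6.5395  v^+=-5.9109  a^+=0.8556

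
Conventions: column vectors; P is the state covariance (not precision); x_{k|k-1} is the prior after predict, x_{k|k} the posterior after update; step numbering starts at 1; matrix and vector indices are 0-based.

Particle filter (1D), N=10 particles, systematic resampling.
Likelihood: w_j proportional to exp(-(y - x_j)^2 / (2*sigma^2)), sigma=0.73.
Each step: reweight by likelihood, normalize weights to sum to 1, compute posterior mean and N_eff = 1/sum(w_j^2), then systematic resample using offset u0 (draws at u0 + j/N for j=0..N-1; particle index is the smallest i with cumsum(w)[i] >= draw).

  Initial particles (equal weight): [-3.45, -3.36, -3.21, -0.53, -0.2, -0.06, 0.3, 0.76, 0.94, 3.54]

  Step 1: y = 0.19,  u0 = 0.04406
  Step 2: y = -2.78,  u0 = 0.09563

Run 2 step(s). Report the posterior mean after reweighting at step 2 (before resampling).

step 1: w=[0.0000, 0.0000, 0.0000, 0.1297, 0.1829, 0.1989, 0.2086, 0.1555, 0.1244, 0.0000]  mean=0.1805  Neff=5.7805  idx=[3, 4, 4, 5, 5, 6, 6, 7, 7, 8]
step 2: w=[0.5864, 0.1314, 0.1314, 0.0655, 0.0655, 0.0092, 0.0092, 0.0005, 0.0005, 0.0002]  mean=-0.3647  Neff=2.5828  idx=[0, 0, 0, 0, 0, 1, 1, 2, 3, 6]

post_mean = -0.3647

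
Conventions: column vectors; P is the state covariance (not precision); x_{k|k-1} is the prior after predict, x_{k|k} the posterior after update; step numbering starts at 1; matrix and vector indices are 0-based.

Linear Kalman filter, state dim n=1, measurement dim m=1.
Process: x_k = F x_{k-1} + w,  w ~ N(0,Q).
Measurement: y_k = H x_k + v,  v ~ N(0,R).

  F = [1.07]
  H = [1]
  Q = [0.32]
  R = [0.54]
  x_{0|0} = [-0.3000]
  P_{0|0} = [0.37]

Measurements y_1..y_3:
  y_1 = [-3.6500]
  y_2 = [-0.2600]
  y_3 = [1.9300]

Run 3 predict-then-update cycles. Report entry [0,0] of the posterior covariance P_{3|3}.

step 1: x^-=[-0.3210]  P^-=[0.7436]  S=[1.2836]  K=[0.5793]  nu=[-3.3290]  x^+=[-2.2495]  P^+=[0.3128]
step 2: x^-=[-2.4070]  P^-=[0.6782]  S=[1.2182]  K=[0.5567]  nu=[2.1470]  x^+=[-1.2117]  P^+=[0.3006]
step 3: x^-=[-1.2966]  P^-=[0.6642]  S=[1.2042]  K=[0.5516]  nu=[3.2266]  x^+=[0.4831]  P^+=[0.2978]

P_post[0,0] = 0.2978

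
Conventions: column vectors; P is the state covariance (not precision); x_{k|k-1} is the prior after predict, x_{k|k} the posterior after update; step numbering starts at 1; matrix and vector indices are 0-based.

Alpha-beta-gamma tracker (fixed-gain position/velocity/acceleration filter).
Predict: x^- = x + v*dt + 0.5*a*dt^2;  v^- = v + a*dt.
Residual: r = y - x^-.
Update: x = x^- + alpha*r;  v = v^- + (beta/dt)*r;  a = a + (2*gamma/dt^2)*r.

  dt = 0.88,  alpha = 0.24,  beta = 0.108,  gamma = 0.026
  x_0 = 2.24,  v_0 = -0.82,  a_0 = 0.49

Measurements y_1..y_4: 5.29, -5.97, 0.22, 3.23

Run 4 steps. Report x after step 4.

step 1: x_pred=1.7081  r=3.5819  x^+=2.5678  v^+=0.0508  a^+=0.7305
step 2: x_pred=2.8953  r=-8.8653  x^+=0.7677  v^+=-0.3944  a^+=0.1352
step 3: x_pred=0.4730  r=-0.2530  x^+=0.4123  v^+=-0.3064  a^+=0.1182
step 4: x_pred=0.1884  r=3.0416  x^+=0.9184  v^+=0.1709  a^+=0.3225

x_post = 0.9184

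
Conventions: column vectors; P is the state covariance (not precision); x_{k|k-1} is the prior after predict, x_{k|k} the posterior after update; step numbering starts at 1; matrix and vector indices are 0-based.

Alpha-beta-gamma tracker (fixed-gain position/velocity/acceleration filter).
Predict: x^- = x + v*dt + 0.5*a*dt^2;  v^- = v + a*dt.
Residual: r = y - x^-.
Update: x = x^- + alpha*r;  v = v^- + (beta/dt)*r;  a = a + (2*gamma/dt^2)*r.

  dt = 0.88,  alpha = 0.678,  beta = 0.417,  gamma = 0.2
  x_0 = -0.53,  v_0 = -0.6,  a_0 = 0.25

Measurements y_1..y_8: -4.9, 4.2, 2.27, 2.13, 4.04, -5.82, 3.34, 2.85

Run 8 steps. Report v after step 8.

v_post = -3.2067

step 1: x_pred=-0.9612  r=-3.9388  x^+=-3.6317  v^+=-2.2465  a^+=-1.7845
step 2: x_pred=-6.2995  r=10.4995  x^+=0.8191  v^+=1.1585  a^+=3.6388
step 3: x_pred=3.2476  r=-0.9776  x^+=2.5848  v^+=3.8974  a^+=3.1339
step 4: x_pred=7.2280  r=-5.0980  x^+=3.7715  v^+=4.2395  a^+=0.5006
step 5: x_pred=7.6961  r=-3.6561  x^+=5.2173  v^+=2.9475  a^+=-1.3879
step 6: x_pred=7.2737  r=-13.0937  x^+=-1.6038  v^+=-4.4785  a^+=-8.1512
step 7: x_pred=-8.7010  r=12.0410  x^+=-0.5372  v^+=-5.9457  a^+=-1.9316
step 8: x_pred=-6.5173  r=9.3673  x^+=-0.1663  v^+=-3.2067  a^+=2.9069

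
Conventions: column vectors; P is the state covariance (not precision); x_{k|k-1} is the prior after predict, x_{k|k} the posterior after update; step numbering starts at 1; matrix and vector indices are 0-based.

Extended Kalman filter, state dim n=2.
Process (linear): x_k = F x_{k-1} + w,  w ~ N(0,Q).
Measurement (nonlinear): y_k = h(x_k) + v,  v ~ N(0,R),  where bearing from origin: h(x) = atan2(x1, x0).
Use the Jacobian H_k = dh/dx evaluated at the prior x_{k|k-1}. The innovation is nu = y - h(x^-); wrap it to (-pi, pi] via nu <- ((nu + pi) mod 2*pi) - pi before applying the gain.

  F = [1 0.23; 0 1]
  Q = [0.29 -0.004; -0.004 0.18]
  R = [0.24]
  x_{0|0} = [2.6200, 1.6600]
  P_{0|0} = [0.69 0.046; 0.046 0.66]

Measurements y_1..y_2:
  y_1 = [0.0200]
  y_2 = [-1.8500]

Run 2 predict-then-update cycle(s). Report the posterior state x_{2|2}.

step 1: x^-=[3.0018, 1.6600]  P^-=[1.0361 0.1938; 0.1938 0.8400]  H_jac=[-0.1411 0.2551]  S=[0.3013]  K=[-0.3210; 0.6204]  nu=[-0.4851]  x^+=[3.1575, 1.3590]  P^+=[1.0050 0.2538; 0.2538 0.7240]
step 2: x^-=[3.4701, 1.3590]  P^-=[1.4501 0.4163; 0.4163 0.9040]  H_jac=[-0.0979 0.2499]  S=[0.2900]  K=[-0.1306; 0.6385]  nu=[-2.2233]  x^+=[3.7605, -0.0605]  P^+=[1.4451 0.4405; 0.4405 0.7858]

x_post = [3.7605, -0.0605]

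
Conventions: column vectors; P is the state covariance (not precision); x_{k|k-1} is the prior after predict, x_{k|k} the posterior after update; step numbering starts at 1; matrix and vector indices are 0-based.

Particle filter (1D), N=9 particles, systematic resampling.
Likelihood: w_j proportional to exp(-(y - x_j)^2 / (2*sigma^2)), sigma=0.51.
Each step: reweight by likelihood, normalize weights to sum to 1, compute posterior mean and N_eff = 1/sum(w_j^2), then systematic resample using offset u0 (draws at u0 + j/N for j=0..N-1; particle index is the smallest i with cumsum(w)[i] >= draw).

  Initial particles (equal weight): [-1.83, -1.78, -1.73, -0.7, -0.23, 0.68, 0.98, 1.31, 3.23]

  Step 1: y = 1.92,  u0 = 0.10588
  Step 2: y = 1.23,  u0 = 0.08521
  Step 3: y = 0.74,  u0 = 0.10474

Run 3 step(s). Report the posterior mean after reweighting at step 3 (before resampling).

step 1: w=[0.0000, 0.0000, 0.0000, 0.0000, 0.0002, 0.0684, 0.2404, 0.6426, 0.0485]  mean=1.2805  Neff=2.0934  idx=[6, 6, 7, 7, 7, 7, 7, 7, 8]
step 2: w=[0.1152, 0.1152, 0.1283, 0.1283, 0.1283, 0.1283, 0.1283, 0.1283, 0.0001]  mean=1.2341  Neff=7.9845  idx=[0, 1, 2, 3, 4, 5, 6, 6, 7]
step 3: w=[0.1616, 0.1616, 0.0967, 0.0967, 0.0967, 0.0967, 0.0967, 0.0967, 0.0967]  mean=1.2033  Neff=8.4983  idx=[0, 1, 2, 3, 4, 5, 6, 7, 8]

post_mean = 1.2033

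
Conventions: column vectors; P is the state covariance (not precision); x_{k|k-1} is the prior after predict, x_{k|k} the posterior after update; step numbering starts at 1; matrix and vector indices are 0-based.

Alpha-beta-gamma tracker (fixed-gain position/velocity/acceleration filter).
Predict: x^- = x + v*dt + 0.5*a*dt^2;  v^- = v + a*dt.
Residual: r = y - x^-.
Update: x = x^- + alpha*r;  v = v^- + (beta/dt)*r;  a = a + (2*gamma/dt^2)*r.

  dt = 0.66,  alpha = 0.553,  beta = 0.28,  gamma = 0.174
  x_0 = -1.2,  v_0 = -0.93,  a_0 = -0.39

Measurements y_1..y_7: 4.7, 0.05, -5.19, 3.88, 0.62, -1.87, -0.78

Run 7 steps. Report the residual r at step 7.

resid = 2.7363

step 1: x_pred=-1.8987  r=6.5987  x^+=1.7504  v^+=1.6121  a^+=4.8817
step 2: x_pred=3.8776  r=-3.8276  x^+=1.7609  v^+=3.2102  a^+=1.8239
step 3: x_pred=4.2769  r=-9.4669  x^+=-0.9583  v^+=0.3977  a^+=-5.7392
step 4: x_pred=-1.9458  r=5.8258  x^+=1.2759  v^+=-0.9186  a^+=-1.0850
step 5: x_pred=0.4333  r=0.1867  x^+=0.5365  v^+=-1.5555  a^+=-0.9358
step 6: x_pred=-0.6939  r=-1.1761  x^+=-1.3443  v^+=-2.6720  a^+=-1.8754
step 7: x_pred=-3.5163  r=2.7363  x^+=-2.0031  v^+=-2.7489  a^+=0.3106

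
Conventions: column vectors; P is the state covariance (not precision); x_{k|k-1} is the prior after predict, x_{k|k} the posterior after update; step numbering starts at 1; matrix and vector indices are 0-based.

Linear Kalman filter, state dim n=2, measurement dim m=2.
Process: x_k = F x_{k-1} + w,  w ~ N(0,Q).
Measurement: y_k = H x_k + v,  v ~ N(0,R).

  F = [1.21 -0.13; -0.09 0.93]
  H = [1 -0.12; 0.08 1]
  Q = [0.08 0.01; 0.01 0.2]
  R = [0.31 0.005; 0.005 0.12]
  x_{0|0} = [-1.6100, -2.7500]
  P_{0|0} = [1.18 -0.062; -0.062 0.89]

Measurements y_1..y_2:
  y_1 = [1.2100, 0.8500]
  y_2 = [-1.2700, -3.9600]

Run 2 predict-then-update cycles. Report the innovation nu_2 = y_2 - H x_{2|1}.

innov = [-2.1117, -4.2946]

step 1: x^-=[-1.5906, -2.4126]  P^-=[1.8422 -0.2966; -0.2966 0.9897]  S=[2.2376 -0.2601; -0.2601 1.0740]  K=[0.8469 0.0662; -0.0834 0.8792]  nu=[2.5111, 3.3898]  x^+=[0.7603, 0.3582]  P^+=[0.2618 -0.0088; -0.0088 0.1058]
step 2: x^-=[0.8734, 0.2647]  P^-=[0.4679 -0.0413; -0.0413 0.2951]  S=[0.7920 -0.0339; -0.0339 0.4115]  K=[0.5987 0.0399; -0.0667 0.7036]  nu=[-2.1117, -4.2946]  x^+=[-0.5622, -2.6161]  P^+=[0.1850 -0.0070; -0.0070 0.0847]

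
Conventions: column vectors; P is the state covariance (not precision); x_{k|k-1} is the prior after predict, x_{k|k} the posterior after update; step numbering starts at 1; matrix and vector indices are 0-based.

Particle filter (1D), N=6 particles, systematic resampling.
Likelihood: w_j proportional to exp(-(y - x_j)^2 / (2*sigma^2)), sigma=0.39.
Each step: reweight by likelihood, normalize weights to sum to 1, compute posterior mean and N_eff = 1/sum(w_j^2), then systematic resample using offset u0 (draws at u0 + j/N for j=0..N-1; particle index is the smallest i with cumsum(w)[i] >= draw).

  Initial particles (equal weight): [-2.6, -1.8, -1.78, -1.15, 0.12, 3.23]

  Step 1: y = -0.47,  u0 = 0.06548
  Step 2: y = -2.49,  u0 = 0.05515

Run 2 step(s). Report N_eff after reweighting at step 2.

N_eff = 3.0000

step 1: w=[0.0000, 0.0055, 0.0065, 0.4023, 0.5857, 0.0000]  mean=-0.4138  Neff=1.9804  idx=[3, 3, 3, 4, 4, 4]
step 2: w=[0.3333, 0.3333, 0.3333, 0.0000, 0.0000, 0.0000]  mean=-1.1500  Neff=3.0000  idx=[0, 0, 1, 1, 2, 2]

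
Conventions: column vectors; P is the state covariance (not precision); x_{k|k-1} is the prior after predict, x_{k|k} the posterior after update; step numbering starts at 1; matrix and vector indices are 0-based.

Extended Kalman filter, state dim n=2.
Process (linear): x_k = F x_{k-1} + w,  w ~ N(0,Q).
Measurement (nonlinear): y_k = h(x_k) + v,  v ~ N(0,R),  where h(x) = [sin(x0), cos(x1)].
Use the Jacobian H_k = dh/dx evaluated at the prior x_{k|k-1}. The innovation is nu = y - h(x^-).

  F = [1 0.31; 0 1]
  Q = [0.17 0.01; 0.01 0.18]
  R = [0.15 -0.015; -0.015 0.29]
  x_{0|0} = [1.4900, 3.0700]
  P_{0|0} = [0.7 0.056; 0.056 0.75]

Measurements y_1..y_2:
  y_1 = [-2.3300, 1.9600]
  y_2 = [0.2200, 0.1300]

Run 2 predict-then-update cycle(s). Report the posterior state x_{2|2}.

x_post = [6.5606, 4.0287]

step 1: x^-=[2.4417, 3.0700]  P^-=[0.9768 0.2985; 0.2985 0.9300]  H_jac=[-0.7649 0.0000; 0.0000 -0.0715]  S=[0.7215 0.0013; 0.0013 0.2948]  K=[-1.0354 -0.0678; -0.3160 -0.2243]  nu=[-2.9741, 2.9574]  x^+=[5.3208, 3.3467]  P^+=[0.2017 0.0576; 0.0576 0.8429]
step 2: x^-=[6.3583, 3.3467]  P^-=[0.4884 0.3289; 0.3289 1.0229]  H_jac=[0.9972 0.0000; 0.0000 0.2037]  S=[0.6357 0.0518; 0.0518 0.3324]  K=[0.7594 0.0832; 0.4708 0.5534]  nu=[0.1450, 1.1090]  x^+=[6.5606, 4.0287]  P^+=[0.1130 0.0625; 0.0625 0.7532]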